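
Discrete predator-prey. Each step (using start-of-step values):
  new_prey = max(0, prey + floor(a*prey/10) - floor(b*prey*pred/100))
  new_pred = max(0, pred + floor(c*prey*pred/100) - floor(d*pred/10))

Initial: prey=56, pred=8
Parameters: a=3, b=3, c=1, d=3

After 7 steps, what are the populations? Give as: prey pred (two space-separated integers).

Step 1: prey: 56+16-13=59; pred: 8+4-2=10
Step 2: prey: 59+17-17=59; pred: 10+5-3=12
Step 3: prey: 59+17-21=55; pred: 12+7-3=16
Step 4: prey: 55+16-26=45; pred: 16+8-4=20
Step 5: prey: 45+13-27=31; pred: 20+9-6=23
Step 6: prey: 31+9-21=19; pred: 23+7-6=24
Step 7: prey: 19+5-13=11; pred: 24+4-7=21

Answer: 11 21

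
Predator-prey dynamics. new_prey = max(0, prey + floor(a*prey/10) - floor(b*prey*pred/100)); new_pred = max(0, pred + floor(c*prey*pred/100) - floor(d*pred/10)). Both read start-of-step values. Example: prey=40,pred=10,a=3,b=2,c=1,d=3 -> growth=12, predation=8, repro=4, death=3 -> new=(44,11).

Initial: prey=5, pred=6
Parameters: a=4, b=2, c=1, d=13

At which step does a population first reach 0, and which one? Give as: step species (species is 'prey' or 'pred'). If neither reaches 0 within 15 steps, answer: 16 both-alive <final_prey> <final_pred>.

Answer: 1 pred

Derivation:
Step 1: prey: 5+2-0=7; pred: 6+0-7=0
First extinction: pred at step 1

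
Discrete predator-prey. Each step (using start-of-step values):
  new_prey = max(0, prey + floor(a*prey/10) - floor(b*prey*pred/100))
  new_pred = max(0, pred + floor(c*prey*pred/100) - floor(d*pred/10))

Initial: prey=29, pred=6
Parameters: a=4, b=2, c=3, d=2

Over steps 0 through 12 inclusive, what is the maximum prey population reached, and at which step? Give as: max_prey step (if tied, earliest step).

Step 1: prey: 29+11-3=37; pred: 6+5-1=10
Step 2: prey: 37+14-7=44; pred: 10+11-2=19
Step 3: prey: 44+17-16=45; pred: 19+25-3=41
Step 4: prey: 45+18-36=27; pred: 41+55-8=88
Step 5: prey: 27+10-47=0; pred: 88+71-17=142
Step 6: prey: 0+0-0=0; pred: 142+0-28=114
Step 7: prey: 0+0-0=0; pred: 114+0-22=92
Step 8: prey: 0+0-0=0; pred: 92+0-18=74
Step 9: prey: 0+0-0=0; pred: 74+0-14=60
Step 10: prey: 0+0-0=0; pred: 60+0-12=48
Step 11: prey: 0+0-0=0; pred: 48+0-9=39
Step 12: prey: 0+0-0=0; pred: 39+0-7=32
Max prey = 45 at step 3

Answer: 45 3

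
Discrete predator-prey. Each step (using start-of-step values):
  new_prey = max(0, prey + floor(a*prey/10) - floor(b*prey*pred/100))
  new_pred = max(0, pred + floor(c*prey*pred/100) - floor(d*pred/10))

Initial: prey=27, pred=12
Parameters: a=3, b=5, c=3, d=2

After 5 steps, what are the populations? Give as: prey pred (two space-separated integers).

Step 1: prey: 27+8-16=19; pred: 12+9-2=19
Step 2: prey: 19+5-18=6; pred: 19+10-3=26
Step 3: prey: 6+1-7=0; pred: 26+4-5=25
Step 4: prey: 0+0-0=0; pred: 25+0-5=20
Step 5: prey: 0+0-0=0; pred: 20+0-4=16

Answer: 0 16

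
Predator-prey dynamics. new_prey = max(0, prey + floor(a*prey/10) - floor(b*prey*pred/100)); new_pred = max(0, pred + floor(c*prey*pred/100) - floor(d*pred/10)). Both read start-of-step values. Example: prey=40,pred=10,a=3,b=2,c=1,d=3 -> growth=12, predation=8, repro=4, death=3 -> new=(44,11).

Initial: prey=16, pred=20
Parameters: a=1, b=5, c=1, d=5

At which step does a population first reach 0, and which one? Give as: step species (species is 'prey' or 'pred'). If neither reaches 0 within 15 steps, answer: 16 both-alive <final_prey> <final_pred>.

Answer: 16 both-alive 1 1

Derivation:
Step 1: prey: 16+1-16=1; pred: 20+3-10=13
Step 2: prey: 1+0-0=1; pred: 13+0-6=7
Step 3: prey: 1+0-0=1; pred: 7+0-3=4
Step 4: prey: 1+0-0=1; pred: 4+0-2=2
Step 5: prey: 1+0-0=1; pred: 2+0-1=1
Step 6: prey: 1+0-0=1; pred: 1+0-0=1
Steps 7-15: state stable at prey=1, pred=1 (no change)
No extinction within 15 steps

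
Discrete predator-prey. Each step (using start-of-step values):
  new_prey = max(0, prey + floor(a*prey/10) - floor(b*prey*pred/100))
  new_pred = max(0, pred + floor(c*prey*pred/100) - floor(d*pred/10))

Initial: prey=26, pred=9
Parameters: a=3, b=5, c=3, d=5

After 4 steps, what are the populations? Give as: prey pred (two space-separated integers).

Step 1: prey: 26+7-11=22; pred: 9+7-4=12
Step 2: prey: 22+6-13=15; pred: 12+7-6=13
Step 3: prey: 15+4-9=10; pred: 13+5-6=12
Step 4: prey: 10+3-6=7; pred: 12+3-6=9

Answer: 7 9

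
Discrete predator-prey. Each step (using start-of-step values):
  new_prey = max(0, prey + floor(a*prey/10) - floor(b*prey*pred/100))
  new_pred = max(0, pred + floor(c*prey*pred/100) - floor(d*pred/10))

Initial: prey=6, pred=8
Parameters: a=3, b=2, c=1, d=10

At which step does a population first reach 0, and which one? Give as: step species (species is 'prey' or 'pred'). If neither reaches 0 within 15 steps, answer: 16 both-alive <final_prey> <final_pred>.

Step 1: prey: 6+1-0=7; pred: 8+0-8=0
First extinction: pred at step 1

Answer: 1 pred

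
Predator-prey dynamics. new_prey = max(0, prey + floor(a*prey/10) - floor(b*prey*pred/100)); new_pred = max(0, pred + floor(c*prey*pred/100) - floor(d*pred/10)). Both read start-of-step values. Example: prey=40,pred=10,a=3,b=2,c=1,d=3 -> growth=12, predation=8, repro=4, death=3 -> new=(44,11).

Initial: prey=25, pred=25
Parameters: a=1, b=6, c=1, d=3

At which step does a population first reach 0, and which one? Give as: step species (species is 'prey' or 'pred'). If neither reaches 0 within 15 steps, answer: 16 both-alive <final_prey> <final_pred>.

Step 1: prey: 25+2-37=0; pred: 25+6-7=24
First extinction: prey at step 1

Answer: 1 prey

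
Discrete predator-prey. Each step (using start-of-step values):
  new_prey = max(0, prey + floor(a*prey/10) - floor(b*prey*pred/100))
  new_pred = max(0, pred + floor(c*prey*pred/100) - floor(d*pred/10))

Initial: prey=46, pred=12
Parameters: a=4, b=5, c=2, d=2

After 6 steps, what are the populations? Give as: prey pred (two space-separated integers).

Step 1: prey: 46+18-27=37; pred: 12+11-2=21
Step 2: prey: 37+14-38=13; pred: 21+15-4=32
Step 3: prey: 13+5-20=0; pred: 32+8-6=34
Step 4: prey: 0+0-0=0; pred: 34+0-6=28
Step 5: prey: 0+0-0=0; pred: 28+0-5=23
Step 6: prey: 0+0-0=0; pred: 23+0-4=19

Answer: 0 19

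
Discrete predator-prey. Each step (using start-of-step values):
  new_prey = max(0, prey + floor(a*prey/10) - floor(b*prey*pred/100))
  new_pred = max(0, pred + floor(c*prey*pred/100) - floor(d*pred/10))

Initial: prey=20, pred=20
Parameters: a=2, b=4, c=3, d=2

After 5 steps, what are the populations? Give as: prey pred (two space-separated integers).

Step 1: prey: 20+4-16=8; pred: 20+12-4=28
Step 2: prey: 8+1-8=1; pred: 28+6-5=29
Step 3: prey: 1+0-1=0; pred: 29+0-5=24
Step 4: prey: 0+0-0=0; pred: 24+0-4=20
Step 5: prey: 0+0-0=0; pred: 20+0-4=16

Answer: 0 16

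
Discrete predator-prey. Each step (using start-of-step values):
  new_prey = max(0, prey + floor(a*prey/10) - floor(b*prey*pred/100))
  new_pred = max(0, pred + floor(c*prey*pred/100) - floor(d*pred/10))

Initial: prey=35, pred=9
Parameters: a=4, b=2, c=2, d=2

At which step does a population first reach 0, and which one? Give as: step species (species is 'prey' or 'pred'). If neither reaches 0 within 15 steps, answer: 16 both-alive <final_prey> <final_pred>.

Answer: 5 prey

Derivation:
Step 1: prey: 35+14-6=43; pred: 9+6-1=14
Step 2: prey: 43+17-12=48; pred: 14+12-2=24
Step 3: prey: 48+19-23=44; pred: 24+23-4=43
Step 4: prey: 44+17-37=24; pred: 43+37-8=72
Step 5: prey: 24+9-34=0; pred: 72+34-14=92
First extinction: prey at step 5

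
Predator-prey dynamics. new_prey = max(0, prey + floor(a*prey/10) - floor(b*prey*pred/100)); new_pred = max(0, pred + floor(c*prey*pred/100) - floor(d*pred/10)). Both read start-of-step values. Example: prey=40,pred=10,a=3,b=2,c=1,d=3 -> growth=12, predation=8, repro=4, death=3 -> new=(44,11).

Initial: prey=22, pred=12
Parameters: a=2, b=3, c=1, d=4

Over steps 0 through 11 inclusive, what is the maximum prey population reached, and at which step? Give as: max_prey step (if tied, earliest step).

Answer: 40 11

Derivation:
Step 1: prey: 22+4-7=19; pred: 12+2-4=10
Step 2: prey: 19+3-5=17; pred: 10+1-4=7
Step 3: prey: 17+3-3=17; pred: 7+1-2=6
Step 4: prey: 17+3-3=17; pred: 6+1-2=5
Step 5: prey: 17+3-2=18; pred: 5+0-2=3
Step 6: prey: 18+3-1=20; pred: 3+0-1=2
Step 7: prey: 20+4-1=23; pred: 2+0-0=2
Step 8: prey: 23+4-1=26; pred: 2+0-0=2
Step 9: prey: 26+5-1=30; pred: 2+0-0=2
Step 10: prey: 30+6-1=35; pred: 2+0-0=2
Step 11: prey: 35+7-2=40; pred: 2+0-0=2
Max prey = 40 at step 11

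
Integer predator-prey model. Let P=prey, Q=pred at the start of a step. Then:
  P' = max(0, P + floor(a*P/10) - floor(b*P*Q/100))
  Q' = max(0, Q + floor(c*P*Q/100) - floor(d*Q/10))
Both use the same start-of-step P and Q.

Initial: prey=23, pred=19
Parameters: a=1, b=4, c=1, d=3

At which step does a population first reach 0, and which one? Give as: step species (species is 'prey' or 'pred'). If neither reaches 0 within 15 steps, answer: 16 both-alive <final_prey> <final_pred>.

Answer: 16 both-alive 2 3

Derivation:
Step 1: prey: 23+2-17=8; pred: 19+4-5=18
Step 2: prey: 8+0-5=3; pred: 18+1-5=14
Step 3: prey: 3+0-1=2; pred: 14+0-4=10
Step 4: prey: 2+0-0=2; pred: 10+0-3=7
Step 5: prey: 2+0-0=2; pred: 7+0-2=5
Step 6: prey: 2+0-0=2; pred: 5+0-1=4
Step 7: prey: 2+0-0=2; pred: 4+0-1=3
Step 8: prey: 2+0-0=2; pred: 3+0-0=3
Steps 9-15: state stable at prey=2, pred=3 (no change)
No extinction within 15 steps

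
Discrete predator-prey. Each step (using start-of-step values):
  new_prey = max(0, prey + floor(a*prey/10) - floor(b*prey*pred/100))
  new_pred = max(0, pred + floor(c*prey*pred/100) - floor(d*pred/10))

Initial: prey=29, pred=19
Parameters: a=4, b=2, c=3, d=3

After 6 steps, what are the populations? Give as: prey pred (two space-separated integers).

Step 1: prey: 29+11-11=29; pred: 19+16-5=30
Step 2: prey: 29+11-17=23; pred: 30+26-9=47
Step 3: prey: 23+9-21=11; pred: 47+32-14=65
Step 4: prey: 11+4-14=1; pred: 65+21-19=67
Step 5: prey: 1+0-1=0; pred: 67+2-20=49
Step 6: prey: 0+0-0=0; pred: 49+0-14=35

Answer: 0 35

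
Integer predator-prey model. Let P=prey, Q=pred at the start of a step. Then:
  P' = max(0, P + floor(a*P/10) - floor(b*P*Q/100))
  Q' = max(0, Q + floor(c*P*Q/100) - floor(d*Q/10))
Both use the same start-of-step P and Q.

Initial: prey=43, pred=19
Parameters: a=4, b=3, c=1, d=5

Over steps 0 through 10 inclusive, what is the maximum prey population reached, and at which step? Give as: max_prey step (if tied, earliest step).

Answer: 102 10

Derivation:
Step 1: prey: 43+17-24=36; pred: 19+8-9=18
Step 2: prey: 36+14-19=31; pred: 18+6-9=15
Step 3: prey: 31+12-13=30; pred: 15+4-7=12
Step 4: prey: 30+12-10=32; pred: 12+3-6=9
Step 5: prey: 32+12-8=36; pred: 9+2-4=7
Step 6: prey: 36+14-7=43; pred: 7+2-3=6
Step 7: prey: 43+17-7=53; pred: 6+2-3=5
Step 8: prey: 53+21-7=67; pred: 5+2-2=5
Step 9: prey: 67+26-10=83; pred: 5+3-2=6
Step 10: prey: 83+33-14=102; pred: 6+4-3=7
Max prey = 102 at step 10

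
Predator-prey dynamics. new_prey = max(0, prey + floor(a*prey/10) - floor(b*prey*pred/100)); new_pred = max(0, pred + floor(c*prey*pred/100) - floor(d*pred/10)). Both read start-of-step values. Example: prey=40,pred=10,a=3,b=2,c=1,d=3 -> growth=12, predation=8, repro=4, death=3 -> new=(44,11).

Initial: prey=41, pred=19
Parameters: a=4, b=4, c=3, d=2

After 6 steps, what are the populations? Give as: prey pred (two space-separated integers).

Answer: 0 26

Derivation:
Step 1: prey: 41+16-31=26; pred: 19+23-3=39
Step 2: prey: 26+10-40=0; pred: 39+30-7=62
Step 3: prey: 0+0-0=0; pred: 62+0-12=50
Step 4: prey: 0+0-0=0; pred: 50+0-10=40
Step 5: prey: 0+0-0=0; pred: 40+0-8=32
Step 6: prey: 0+0-0=0; pred: 32+0-6=26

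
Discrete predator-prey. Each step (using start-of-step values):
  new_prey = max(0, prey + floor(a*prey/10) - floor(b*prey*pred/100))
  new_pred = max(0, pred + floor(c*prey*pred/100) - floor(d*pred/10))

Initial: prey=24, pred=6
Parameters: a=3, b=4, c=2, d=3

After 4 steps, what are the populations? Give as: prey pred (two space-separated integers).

Step 1: prey: 24+7-5=26; pred: 6+2-1=7
Step 2: prey: 26+7-7=26; pred: 7+3-2=8
Step 3: prey: 26+7-8=25; pred: 8+4-2=10
Step 4: prey: 25+7-10=22; pred: 10+5-3=12

Answer: 22 12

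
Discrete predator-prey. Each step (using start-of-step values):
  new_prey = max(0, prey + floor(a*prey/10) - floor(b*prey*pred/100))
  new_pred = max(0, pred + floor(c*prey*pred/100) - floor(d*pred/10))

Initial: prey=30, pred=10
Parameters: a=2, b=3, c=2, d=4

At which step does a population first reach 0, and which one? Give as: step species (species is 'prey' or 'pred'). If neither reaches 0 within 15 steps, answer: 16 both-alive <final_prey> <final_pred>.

Step 1: prey: 30+6-9=27; pred: 10+6-4=12
Step 2: prey: 27+5-9=23; pred: 12+6-4=14
Step 3: prey: 23+4-9=18; pred: 14+6-5=15
Step 4: prey: 18+3-8=13; pred: 15+5-6=14
Step 5: prey: 13+2-5=10; pred: 14+3-5=12
Step 6: prey: 10+2-3=9; pred: 12+2-4=10
Step 7: prey: 9+1-2=8; pred: 10+1-4=7
Step 8: prey: 8+1-1=8; pred: 7+1-2=6
Step 9: prey: 8+1-1=8; pred: 6+0-2=4
Step 10: prey: 8+1-0=9; pred: 4+0-1=3
Step 11: prey: 9+1-0=10; pred: 3+0-1=2
Step 12: prey: 10+2-0=12; pred: 2+0-0=2
Step 13: prey: 12+2-0=14; pred: 2+0-0=2
Step 14: prey: 14+2-0=16; pred: 2+0-0=2
Step 15: prey: 16+3-0=19; pred: 2+0-0=2
No extinction within 15 steps

Answer: 16 both-alive 19 2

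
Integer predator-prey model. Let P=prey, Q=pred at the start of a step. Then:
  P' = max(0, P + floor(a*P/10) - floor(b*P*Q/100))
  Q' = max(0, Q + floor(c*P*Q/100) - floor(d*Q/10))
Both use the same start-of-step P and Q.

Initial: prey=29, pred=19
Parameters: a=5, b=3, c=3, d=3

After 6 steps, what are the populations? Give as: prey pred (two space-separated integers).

Answer: 0 21

Derivation:
Step 1: prey: 29+14-16=27; pred: 19+16-5=30
Step 2: prey: 27+13-24=16; pred: 30+24-9=45
Step 3: prey: 16+8-21=3; pred: 45+21-13=53
Step 4: prey: 3+1-4=0; pred: 53+4-15=42
Step 5: prey: 0+0-0=0; pred: 42+0-12=30
Step 6: prey: 0+0-0=0; pred: 30+0-9=21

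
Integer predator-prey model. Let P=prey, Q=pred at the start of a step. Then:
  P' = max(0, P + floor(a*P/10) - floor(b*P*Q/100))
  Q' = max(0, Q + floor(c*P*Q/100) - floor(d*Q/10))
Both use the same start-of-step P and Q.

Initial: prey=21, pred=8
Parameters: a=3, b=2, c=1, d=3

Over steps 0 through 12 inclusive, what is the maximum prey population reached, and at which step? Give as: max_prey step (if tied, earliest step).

Answer: 68 9

Derivation:
Step 1: prey: 21+6-3=24; pred: 8+1-2=7
Step 2: prey: 24+7-3=28; pred: 7+1-2=6
Step 3: prey: 28+8-3=33; pred: 6+1-1=6
Step 4: prey: 33+9-3=39; pred: 6+1-1=6
Step 5: prey: 39+11-4=46; pred: 6+2-1=7
Step 6: prey: 46+13-6=53; pred: 7+3-2=8
Step 7: prey: 53+15-8=60; pred: 8+4-2=10
Step 8: prey: 60+18-12=66; pred: 10+6-3=13
Step 9: prey: 66+19-17=68; pred: 13+8-3=18
Step 10: prey: 68+20-24=64; pred: 18+12-5=25
Step 11: prey: 64+19-32=51; pred: 25+16-7=34
Step 12: prey: 51+15-34=32; pred: 34+17-10=41
Max prey = 68 at step 9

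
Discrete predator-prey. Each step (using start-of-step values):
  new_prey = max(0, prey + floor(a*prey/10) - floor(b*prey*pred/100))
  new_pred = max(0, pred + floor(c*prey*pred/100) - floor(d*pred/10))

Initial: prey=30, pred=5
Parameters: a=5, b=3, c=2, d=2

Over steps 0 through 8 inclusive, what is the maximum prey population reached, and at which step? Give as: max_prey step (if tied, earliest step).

Answer: 62 3

Derivation:
Step 1: prey: 30+15-4=41; pred: 5+3-1=7
Step 2: prey: 41+20-8=53; pred: 7+5-1=11
Step 3: prey: 53+26-17=62; pred: 11+11-2=20
Step 4: prey: 62+31-37=56; pred: 20+24-4=40
Step 5: prey: 56+28-67=17; pred: 40+44-8=76
Step 6: prey: 17+8-38=0; pred: 76+25-15=86
Step 7: prey: 0+0-0=0; pred: 86+0-17=69
Step 8: prey: 0+0-0=0; pred: 69+0-13=56
Max prey = 62 at step 3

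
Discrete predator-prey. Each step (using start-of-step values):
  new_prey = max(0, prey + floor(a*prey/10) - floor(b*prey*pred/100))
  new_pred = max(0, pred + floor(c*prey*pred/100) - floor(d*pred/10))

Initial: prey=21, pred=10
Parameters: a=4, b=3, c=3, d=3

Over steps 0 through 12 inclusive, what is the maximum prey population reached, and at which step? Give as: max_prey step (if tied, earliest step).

Answer: 24 2

Derivation:
Step 1: prey: 21+8-6=23; pred: 10+6-3=13
Step 2: prey: 23+9-8=24; pred: 13+8-3=18
Step 3: prey: 24+9-12=21; pred: 18+12-5=25
Step 4: prey: 21+8-15=14; pred: 25+15-7=33
Step 5: prey: 14+5-13=6; pred: 33+13-9=37
Step 6: prey: 6+2-6=2; pred: 37+6-11=32
Step 7: prey: 2+0-1=1; pred: 32+1-9=24
Step 8: prey: 1+0-0=1; pred: 24+0-7=17
Step 9: prey: 1+0-0=1; pred: 17+0-5=12
Step 10: prey: 1+0-0=1; pred: 12+0-3=9
Step 11: prey: 1+0-0=1; pred: 9+0-2=7
Step 12: prey: 1+0-0=1; pred: 7+0-2=5
Max prey = 24 at step 2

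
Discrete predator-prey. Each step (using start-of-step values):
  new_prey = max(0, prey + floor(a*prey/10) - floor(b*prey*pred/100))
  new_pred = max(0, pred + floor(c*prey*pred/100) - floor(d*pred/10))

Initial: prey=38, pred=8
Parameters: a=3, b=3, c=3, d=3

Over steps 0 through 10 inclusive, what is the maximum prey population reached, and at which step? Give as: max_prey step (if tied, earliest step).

Answer: 40 1

Derivation:
Step 1: prey: 38+11-9=40; pred: 8+9-2=15
Step 2: prey: 40+12-18=34; pred: 15+18-4=29
Step 3: prey: 34+10-29=15; pred: 29+29-8=50
Step 4: prey: 15+4-22=0; pred: 50+22-15=57
Step 5: prey: 0+0-0=0; pred: 57+0-17=40
Step 6: prey: 0+0-0=0; pred: 40+0-12=28
Step 7: prey: 0+0-0=0; pred: 28+0-8=20
Step 8: prey: 0+0-0=0; pred: 20+0-6=14
Step 9: prey: 0+0-0=0; pred: 14+0-4=10
Step 10: prey: 0+0-0=0; pred: 10+0-3=7
Max prey = 40 at step 1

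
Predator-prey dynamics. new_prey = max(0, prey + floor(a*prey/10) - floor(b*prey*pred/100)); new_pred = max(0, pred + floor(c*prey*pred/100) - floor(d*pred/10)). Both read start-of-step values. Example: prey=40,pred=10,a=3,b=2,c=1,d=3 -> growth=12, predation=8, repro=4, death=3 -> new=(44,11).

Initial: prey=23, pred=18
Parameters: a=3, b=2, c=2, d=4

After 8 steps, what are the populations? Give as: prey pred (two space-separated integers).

Answer: 15 13

Derivation:
Step 1: prey: 23+6-8=21; pred: 18+8-7=19
Step 2: prey: 21+6-7=20; pred: 19+7-7=19
Step 3: prey: 20+6-7=19; pred: 19+7-7=19
Step 4: prey: 19+5-7=17; pred: 19+7-7=19
Step 5: prey: 17+5-6=16; pred: 19+6-7=18
Step 6: prey: 16+4-5=15; pred: 18+5-7=16
Step 7: prey: 15+4-4=15; pred: 16+4-6=14
Step 8: prey: 15+4-4=15; pred: 14+4-5=13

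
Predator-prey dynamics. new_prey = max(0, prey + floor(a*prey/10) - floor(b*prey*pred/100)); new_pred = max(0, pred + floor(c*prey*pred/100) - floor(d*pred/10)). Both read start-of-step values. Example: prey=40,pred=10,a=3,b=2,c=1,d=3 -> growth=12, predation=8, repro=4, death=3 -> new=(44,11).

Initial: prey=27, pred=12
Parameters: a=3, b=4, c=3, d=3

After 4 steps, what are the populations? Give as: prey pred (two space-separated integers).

Step 1: prey: 27+8-12=23; pred: 12+9-3=18
Step 2: prey: 23+6-16=13; pred: 18+12-5=25
Step 3: prey: 13+3-13=3; pred: 25+9-7=27
Step 4: prey: 3+0-3=0; pred: 27+2-8=21

Answer: 0 21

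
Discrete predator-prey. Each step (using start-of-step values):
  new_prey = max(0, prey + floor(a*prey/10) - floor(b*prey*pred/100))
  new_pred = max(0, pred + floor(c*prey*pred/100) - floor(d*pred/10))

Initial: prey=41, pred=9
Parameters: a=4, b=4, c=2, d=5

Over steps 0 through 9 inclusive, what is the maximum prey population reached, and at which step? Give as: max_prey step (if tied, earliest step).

Step 1: prey: 41+16-14=43; pred: 9+7-4=12
Step 2: prey: 43+17-20=40; pred: 12+10-6=16
Step 3: prey: 40+16-25=31; pred: 16+12-8=20
Step 4: prey: 31+12-24=19; pred: 20+12-10=22
Step 5: prey: 19+7-16=10; pred: 22+8-11=19
Step 6: prey: 10+4-7=7; pred: 19+3-9=13
Step 7: prey: 7+2-3=6; pred: 13+1-6=8
Step 8: prey: 6+2-1=7; pred: 8+0-4=4
Step 9: prey: 7+2-1=8; pred: 4+0-2=2
Max prey = 43 at step 1

Answer: 43 1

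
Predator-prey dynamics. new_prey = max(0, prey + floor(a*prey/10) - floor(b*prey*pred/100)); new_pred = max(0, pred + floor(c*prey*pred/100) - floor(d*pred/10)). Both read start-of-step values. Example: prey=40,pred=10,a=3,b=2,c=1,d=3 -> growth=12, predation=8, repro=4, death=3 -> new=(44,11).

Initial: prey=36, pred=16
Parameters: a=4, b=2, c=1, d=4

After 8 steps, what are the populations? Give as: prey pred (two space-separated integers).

Answer: 54 30

Derivation:
Step 1: prey: 36+14-11=39; pred: 16+5-6=15
Step 2: prey: 39+15-11=43; pred: 15+5-6=14
Step 3: prey: 43+17-12=48; pred: 14+6-5=15
Step 4: prey: 48+19-14=53; pred: 15+7-6=16
Step 5: prey: 53+21-16=58; pred: 16+8-6=18
Step 6: prey: 58+23-20=61; pred: 18+10-7=21
Step 7: prey: 61+24-25=60; pred: 21+12-8=25
Step 8: prey: 60+24-30=54; pred: 25+15-10=30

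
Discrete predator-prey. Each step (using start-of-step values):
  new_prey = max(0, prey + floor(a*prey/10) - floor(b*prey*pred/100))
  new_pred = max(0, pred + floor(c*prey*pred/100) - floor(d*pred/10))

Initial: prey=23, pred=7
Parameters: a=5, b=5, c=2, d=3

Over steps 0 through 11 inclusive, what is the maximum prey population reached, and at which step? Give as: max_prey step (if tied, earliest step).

Answer: 29 2

Derivation:
Step 1: prey: 23+11-8=26; pred: 7+3-2=8
Step 2: prey: 26+13-10=29; pred: 8+4-2=10
Step 3: prey: 29+14-14=29; pred: 10+5-3=12
Step 4: prey: 29+14-17=26; pred: 12+6-3=15
Step 5: prey: 26+13-19=20; pred: 15+7-4=18
Step 6: prey: 20+10-18=12; pred: 18+7-5=20
Step 7: prey: 12+6-12=6; pred: 20+4-6=18
Step 8: prey: 6+3-5=4; pred: 18+2-5=15
Step 9: prey: 4+2-3=3; pred: 15+1-4=12
Step 10: prey: 3+1-1=3; pred: 12+0-3=9
Step 11: prey: 3+1-1=3; pred: 9+0-2=7
Max prey = 29 at step 2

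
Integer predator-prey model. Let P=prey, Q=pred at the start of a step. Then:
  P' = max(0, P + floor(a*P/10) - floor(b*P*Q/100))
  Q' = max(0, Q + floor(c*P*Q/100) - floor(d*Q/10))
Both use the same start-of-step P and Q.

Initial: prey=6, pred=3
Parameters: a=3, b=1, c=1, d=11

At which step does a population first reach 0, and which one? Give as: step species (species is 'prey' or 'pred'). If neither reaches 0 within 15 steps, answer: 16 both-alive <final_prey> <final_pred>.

Step 1: prey: 6+1-0=7; pred: 3+0-3=0
First extinction: pred at step 1

Answer: 1 pred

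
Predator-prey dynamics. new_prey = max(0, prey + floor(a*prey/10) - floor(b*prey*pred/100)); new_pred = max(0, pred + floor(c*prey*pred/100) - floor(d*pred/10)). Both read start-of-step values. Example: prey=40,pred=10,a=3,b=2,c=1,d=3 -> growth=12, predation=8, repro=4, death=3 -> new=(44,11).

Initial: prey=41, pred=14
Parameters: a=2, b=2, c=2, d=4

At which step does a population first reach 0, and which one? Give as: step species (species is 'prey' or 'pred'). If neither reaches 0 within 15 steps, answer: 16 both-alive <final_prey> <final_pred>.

Answer: 16 both-alive 3 2

Derivation:
Step 1: prey: 41+8-11=38; pred: 14+11-5=20
Step 2: prey: 38+7-15=30; pred: 20+15-8=27
Step 3: prey: 30+6-16=20; pred: 27+16-10=33
Step 4: prey: 20+4-13=11; pred: 33+13-13=33
Step 5: prey: 11+2-7=6; pred: 33+7-13=27
Step 6: prey: 6+1-3=4; pred: 27+3-10=20
Step 7: prey: 4+0-1=3; pred: 20+1-8=13
Step 8: prey: 3+0-0=3; pred: 13+0-5=8
Step 9: prey: 3+0-0=3; pred: 8+0-3=5
Step 10: prey: 3+0-0=3; pred: 5+0-2=3
Step 11: prey: 3+0-0=3; pred: 3+0-1=2
Step 12: prey: 3+0-0=3; pred: 2+0-0=2
Steps 13-15: state stable at prey=3, pred=2 (no change)
No extinction within 15 steps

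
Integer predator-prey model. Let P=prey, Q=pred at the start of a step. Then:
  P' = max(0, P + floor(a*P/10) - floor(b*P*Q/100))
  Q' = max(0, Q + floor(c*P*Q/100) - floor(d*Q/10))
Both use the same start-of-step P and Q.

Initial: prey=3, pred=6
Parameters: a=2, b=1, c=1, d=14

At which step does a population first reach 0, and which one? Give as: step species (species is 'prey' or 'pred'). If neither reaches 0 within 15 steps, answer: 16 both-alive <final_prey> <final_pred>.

Answer: 1 pred

Derivation:
Step 1: prey: 3+0-0=3; pred: 6+0-8=0
First extinction: pred at step 1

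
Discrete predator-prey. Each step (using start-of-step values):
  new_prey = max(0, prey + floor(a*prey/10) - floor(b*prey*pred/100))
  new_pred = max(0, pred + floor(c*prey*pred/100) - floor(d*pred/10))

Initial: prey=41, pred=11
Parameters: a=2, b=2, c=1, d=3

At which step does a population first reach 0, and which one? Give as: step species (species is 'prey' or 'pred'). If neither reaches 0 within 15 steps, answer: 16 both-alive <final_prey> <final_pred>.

Answer: 16 both-alive 19 6

Derivation:
Step 1: prey: 41+8-9=40; pred: 11+4-3=12
Step 2: prey: 40+8-9=39; pred: 12+4-3=13
Step 3: prey: 39+7-10=36; pred: 13+5-3=15
Step 4: prey: 36+7-10=33; pred: 15+5-4=16
Step 5: prey: 33+6-10=29; pred: 16+5-4=17
Step 6: prey: 29+5-9=25; pred: 17+4-5=16
Step 7: prey: 25+5-8=22; pred: 16+4-4=16
Step 8: prey: 22+4-7=19; pred: 16+3-4=15
Step 9: prey: 19+3-5=17; pred: 15+2-4=13
Step 10: prey: 17+3-4=16; pred: 13+2-3=12
Step 11: prey: 16+3-3=16; pred: 12+1-3=10
Step 12: prey: 16+3-3=16; pred: 10+1-3=8
Step 13: prey: 16+3-2=17; pred: 8+1-2=7
Step 14: prey: 17+3-2=18; pred: 7+1-2=6
Step 15: prey: 18+3-2=19; pred: 6+1-1=6
No extinction within 15 steps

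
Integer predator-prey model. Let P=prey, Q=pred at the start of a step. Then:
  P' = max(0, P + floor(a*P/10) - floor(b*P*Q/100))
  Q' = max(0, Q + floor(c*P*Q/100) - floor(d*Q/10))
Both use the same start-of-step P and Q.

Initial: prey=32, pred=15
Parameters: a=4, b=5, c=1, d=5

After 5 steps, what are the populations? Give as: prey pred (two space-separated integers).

Answer: 23 2

Derivation:
Step 1: prey: 32+12-24=20; pred: 15+4-7=12
Step 2: prey: 20+8-12=16; pred: 12+2-6=8
Step 3: prey: 16+6-6=16; pred: 8+1-4=5
Step 4: prey: 16+6-4=18; pred: 5+0-2=3
Step 5: prey: 18+7-2=23; pred: 3+0-1=2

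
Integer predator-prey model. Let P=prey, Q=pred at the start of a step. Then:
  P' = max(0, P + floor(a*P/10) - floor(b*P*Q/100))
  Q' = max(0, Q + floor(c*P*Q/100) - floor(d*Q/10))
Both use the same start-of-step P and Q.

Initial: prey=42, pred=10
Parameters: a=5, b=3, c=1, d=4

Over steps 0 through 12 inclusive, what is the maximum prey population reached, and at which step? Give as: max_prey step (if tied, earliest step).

Answer: 79 4

Derivation:
Step 1: prey: 42+21-12=51; pred: 10+4-4=10
Step 2: prey: 51+25-15=61; pred: 10+5-4=11
Step 3: prey: 61+30-20=71; pred: 11+6-4=13
Step 4: prey: 71+35-27=79; pred: 13+9-5=17
Step 5: prey: 79+39-40=78; pred: 17+13-6=24
Step 6: prey: 78+39-56=61; pred: 24+18-9=33
Step 7: prey: 61+30-60=31; pred: 33+20-13=40
Step 8: prey: 31+15-37=9; pred: 40+12-16=36
Step 9: prey: 9+4-9=4; pred: 36+3-14=25
Step 10: prey: 4+2-3=3; pred: 25+1-10=16
Step 11: prey: 3+1-1=3; pred: 16+0-6=10
Step 12: prey: 3+1-0=4; pred: 10+0-4=6
Max prey = 79 at step 4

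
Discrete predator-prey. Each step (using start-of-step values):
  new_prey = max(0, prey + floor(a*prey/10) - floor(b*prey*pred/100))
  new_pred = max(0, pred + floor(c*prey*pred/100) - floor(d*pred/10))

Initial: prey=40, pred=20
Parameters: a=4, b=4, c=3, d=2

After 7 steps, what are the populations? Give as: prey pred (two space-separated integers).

Step 1: prey: 40+16-32=24; pred: 20+24-4=40
Step 2: prey: 24+9-38=0; pred: 40+28-8=60
Step 3: prey: 0+0-0=0; pred: 60+0-12=48
Step 4: prey: 0+0-0=0; pred: 48+0-9=39
Step 5: prey: 0+0-0=0; pred: 39+0-7=32
Step 6: prey: 0+0-0=0; pred: 32+0-6=26
Step 7: prey: 0+0-0=0; pred: 26+0-5=21

Answer: 0 21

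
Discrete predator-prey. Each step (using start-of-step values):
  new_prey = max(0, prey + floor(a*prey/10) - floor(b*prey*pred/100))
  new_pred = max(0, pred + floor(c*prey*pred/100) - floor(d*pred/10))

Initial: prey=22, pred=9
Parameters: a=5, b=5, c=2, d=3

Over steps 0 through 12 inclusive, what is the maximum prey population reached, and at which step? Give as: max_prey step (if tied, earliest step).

Answer: 24 1

Derivation:
Step 1: prey: 22+11-9=24; pred: 9+3-2=10
Step 2: prey: 24+12-12=24; pred: 10+4-3=11
Step 3: prey: 24+12-13=23; pred: 11+5-3=13
Step 4: prey: 23+11-14=20; pred: 13+5-3=15
Step 5: prey: 20+10-15=15; pred: 15+6-4=17
Step 6: prey: 15+7-12=10; pred: 17+5-5=17
Step 7: prey: 10+5-8=7; pred: 17+3-5=15
Step 8: prey: 7+3-5=5; pred: 15+2-4=13
Step 9: prey: 5+2-3=4; pred: 13+1-3=11
Step 10: prey: 4+2-2=4; pred: 11+0-3=8
Step 11: prey: 4+2-1=5; pred: 8+0-2=6
Step 12: prey: 5+2-1=6; pred: 6+0-1=5
Max prey = 24 at step 1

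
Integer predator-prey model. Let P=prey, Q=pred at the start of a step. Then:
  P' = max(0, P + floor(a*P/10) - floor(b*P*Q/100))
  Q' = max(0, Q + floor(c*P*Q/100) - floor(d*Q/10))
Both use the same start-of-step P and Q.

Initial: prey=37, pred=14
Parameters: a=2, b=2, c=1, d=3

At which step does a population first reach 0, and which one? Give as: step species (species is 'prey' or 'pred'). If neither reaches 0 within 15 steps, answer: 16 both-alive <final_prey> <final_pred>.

Step 1: prey: 37+7-10=34; pred: 14+5-4=15
Step 2: prey: 34+6-10=30; pred: 15+5-4=16
Step 3: prey: 30+6-9=27; pred: 16+4-4=16
Step 4: prey: 27+5-8=24; pred: 16+4-4=16
Step 5: prey: 24+4-7=21; pred: 16+3-4=15
Step 6: prey: 21+4-6=19; pred: 15+3-4=14
Step 7: prey: 19+3-5=17; pred: 14+2-4=12
Step 8: prey: 17+3-4=16; pred: 12+2-3=11
Step 9: prey: 16+3-3=16; pred: 11+1-3=9
Step 10: prey: 16+3-2=17; pred: 9+1-2=8
Step 11: prey: 17+3-2=18; pred: 8+1-2=7
Step 12: prey: 18+3-2=19; pred: 7+1-2=6
Step 13: prey: 19+3-2=20; pred: 6+1-1=6
Step 14: prey: 20+4-2=22; pred: 6+1-1=6
Step 15: prey: 22+4-2=24; pred: 6+1-1=6
No extinction within 15 steps

Answer: 16 both-alive 24 6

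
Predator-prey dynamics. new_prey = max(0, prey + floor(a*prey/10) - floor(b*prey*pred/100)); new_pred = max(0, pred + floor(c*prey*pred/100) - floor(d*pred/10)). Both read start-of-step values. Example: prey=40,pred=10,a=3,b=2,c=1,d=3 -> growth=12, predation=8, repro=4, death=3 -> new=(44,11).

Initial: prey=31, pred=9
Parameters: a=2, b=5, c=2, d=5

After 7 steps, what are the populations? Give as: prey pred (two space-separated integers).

Step 1: prey: 31+6-13=24; pred: 9+5-4=10
Step 2: prey: 24+4-12=16; pred: 10+4-5=9
Step 3: prey: 16+3-7=12; pred: 9+2-4=7
Step 4: prey: 12+2-4=10; pred: 7+1-3=5
Step 5: prey: 10+2-2=10; pred: 5+1-2=4
Step 6: prey: 10+2-2=10; pred: 4+0-2=2
Step 7: prey: 10+2-1=11; pred: 2+0-1=1

Answer: 11 1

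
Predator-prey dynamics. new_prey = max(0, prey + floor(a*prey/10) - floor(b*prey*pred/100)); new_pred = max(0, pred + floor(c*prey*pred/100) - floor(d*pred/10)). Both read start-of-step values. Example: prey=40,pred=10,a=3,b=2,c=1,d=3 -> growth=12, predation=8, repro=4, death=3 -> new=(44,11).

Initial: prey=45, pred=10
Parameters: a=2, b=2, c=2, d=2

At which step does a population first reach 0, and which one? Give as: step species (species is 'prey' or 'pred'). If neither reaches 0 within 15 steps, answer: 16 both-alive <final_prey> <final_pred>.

Answer: 5 prey

Derivation:
Step 1: prey: 45+9-9=45; pred: 10+9-2=17
Step 2: prey: 45+9-15=39; pred: 17+15-3=29
Step 3: prey: 39+7-22=24; pred: 29+22-5=46
Step 4: prey: 24+4-22=6; pred: 46+22-9=59
Step 5: prey: 6+1-7=0; pred: 59+7-11=55
First extinction: prey at step 5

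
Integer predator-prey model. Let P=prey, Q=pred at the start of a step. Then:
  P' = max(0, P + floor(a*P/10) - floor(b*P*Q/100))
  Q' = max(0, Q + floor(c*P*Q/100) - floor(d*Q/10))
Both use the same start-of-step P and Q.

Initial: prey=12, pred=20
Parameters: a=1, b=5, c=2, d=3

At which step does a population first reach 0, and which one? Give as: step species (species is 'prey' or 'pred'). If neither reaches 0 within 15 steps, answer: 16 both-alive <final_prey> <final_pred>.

Answer: 16 both-alive 1 3

Derivation:
Step 1: prey: 12+1-12=1; pred: 20+4-6=18
Step 2: prey: 1+0-0=1; pred: 18+0-5=13
Step 3: prey: 1+0-0=1; pred: 13+0-3=10
Step 4: prey: 1+0-0=1; pred: 10+0-3=7
Step 5: prey: 1+0-0=1; pred: 7+0-2=5
Step 6: prey: 1+0-0=1; pred: 5+0-1=4
Step 7: prey: 1+0-0=1; pred: 4+0-1=3
Step 8: prey: 1+0-0=1; pred: 3+0-0=3
Steps 9-15: state stable at prey=1, pred=3 (no change)
No extinction within 15 steps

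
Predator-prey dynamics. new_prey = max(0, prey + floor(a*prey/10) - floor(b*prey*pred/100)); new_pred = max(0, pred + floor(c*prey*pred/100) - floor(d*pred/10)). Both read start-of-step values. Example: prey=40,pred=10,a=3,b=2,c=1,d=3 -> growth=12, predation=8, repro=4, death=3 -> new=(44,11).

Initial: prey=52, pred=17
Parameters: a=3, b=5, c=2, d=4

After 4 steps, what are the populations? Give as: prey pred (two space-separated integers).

Step 1: prey: 52+15-44=23; pred: 17+17-6=28
Step 2: prey: 23+6-32=0; pred: 28+12-11=29
Step 3: prey: 0+0-0=0; pred: 29+0-11=18
Step 4: prey: 0+0-0=0; pred: 18+0-7=11

Answer: 0 11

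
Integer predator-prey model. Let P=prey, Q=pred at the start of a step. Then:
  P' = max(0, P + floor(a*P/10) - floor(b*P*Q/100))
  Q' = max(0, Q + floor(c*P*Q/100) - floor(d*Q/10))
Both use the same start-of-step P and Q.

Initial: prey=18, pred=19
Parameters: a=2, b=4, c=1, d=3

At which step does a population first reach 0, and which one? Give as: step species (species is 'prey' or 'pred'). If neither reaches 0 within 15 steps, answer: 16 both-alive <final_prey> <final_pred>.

Step 1: prey: 18+3-13=8; pred: 19+3-5=17
Step 2: prey: 8+1-5=4; pred: 17+1-5=13
Step 3: prey: 4+0-2=2; pred: 13+0-3=10
Step 4: prey: 2+0-0=2; pred: 10+0-3=7
Step 5: prey: 2+0-0=2; pred: 7+0-2=5
Step 6: prey: 2+0-0=2; pred: 5+0-1=4
Step 7: prey: 2+0-0=2; pred: 4+0-1=3
Step 8: prey: 2+0-0=2; pred: 3+0-0=3
Steps 9-15: state stable at prey=2, pred=3 (no change)
No extinction within 15 steps

Answer: 16 both-alive 2 3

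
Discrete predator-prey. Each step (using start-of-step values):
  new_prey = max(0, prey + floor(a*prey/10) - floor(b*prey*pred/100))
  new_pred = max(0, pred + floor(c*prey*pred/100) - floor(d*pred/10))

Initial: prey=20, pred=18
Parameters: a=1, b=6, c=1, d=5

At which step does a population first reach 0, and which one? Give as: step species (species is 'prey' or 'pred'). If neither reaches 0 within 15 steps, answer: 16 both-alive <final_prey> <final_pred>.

Step 1: prey: 20+2-21=1; pred: 18+3-9=12
Step 2: prey: 1+0-0=1; pred: 12+0-6=6
Step 3: prey: 1+0-0=1; pred: 6+0-3=3
Step 4: prey: 1+0-0=1; pred: 3+0-1=2
Step 5: prey: 1+0-0=1; pred: 2+0-1=1
Step 6: prey: 1+0-0=1; pred: 1+0-0=1
Steps 7-15: state stable at prey=1, pred=1 (no change)
No extinction within 15 steps

Answer: 16 both-alive 1 1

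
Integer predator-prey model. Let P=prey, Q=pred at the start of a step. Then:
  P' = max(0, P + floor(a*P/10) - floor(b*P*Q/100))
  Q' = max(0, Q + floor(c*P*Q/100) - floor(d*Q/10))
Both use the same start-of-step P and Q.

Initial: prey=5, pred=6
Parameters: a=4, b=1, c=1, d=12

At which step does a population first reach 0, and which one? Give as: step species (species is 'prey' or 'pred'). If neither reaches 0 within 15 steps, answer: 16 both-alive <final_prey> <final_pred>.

Answer: 1 pred

Derivation:
Step 1: prey: 5+2-0=7; pred: 6+0-7=0
First extinction: pred at step 1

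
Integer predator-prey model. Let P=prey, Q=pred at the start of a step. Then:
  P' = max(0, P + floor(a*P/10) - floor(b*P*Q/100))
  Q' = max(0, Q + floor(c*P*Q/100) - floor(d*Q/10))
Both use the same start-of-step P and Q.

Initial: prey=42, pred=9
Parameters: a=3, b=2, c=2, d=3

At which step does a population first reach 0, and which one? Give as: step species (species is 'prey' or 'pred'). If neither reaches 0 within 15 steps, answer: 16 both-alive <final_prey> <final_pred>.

Answer: 6 prey

Derivation:
Step 1: prey: 42+12-7=47; pred: 9+7-2=14
Step 2: prey: 47+14-13=48; pred: 14+13-4=23
Step 3: prey: 48+14-22=40; pred: 23+22-6=39
Step 4: prey: 40+12-31=21; pred: 39+31-11=59
Step 5: prey: 21+6-24=3; pred: 59+24-17=66
Step 6: prey: 3+0-3=0; pred: 66+3-19=50
First extinction: prey at step 6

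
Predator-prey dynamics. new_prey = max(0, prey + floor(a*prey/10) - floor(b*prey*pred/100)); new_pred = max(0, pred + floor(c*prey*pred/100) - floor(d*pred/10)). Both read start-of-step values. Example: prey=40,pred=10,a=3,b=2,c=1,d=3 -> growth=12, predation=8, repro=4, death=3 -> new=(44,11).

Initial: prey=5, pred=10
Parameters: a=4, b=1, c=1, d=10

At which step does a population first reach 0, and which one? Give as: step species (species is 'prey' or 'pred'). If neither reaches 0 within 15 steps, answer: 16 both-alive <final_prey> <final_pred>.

Step 1: prey: 5+2-0=7; pred: 10+0-10=0
First extinction: pred at step 1

Answer: 1 pred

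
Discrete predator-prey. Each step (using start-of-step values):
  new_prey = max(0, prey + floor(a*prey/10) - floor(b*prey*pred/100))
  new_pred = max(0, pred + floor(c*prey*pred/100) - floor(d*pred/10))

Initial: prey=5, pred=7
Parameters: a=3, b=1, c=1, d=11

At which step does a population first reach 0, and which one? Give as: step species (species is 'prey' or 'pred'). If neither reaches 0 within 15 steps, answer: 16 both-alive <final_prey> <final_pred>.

Answer: 1 pred

Derivation:
Step 1: prey: 5+1-0=6; pred: 7+0-7=0
First extinction: pred at step 1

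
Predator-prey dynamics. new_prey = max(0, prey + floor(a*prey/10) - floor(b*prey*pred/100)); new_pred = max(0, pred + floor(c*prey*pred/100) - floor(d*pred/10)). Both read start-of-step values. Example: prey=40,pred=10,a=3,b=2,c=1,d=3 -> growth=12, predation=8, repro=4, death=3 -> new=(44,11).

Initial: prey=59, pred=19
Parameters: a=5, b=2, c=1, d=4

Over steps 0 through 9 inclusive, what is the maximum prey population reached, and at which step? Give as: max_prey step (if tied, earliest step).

Answer: 69 2

Derivation:
Step 1: prey: 59+29-22=66; pred: 19+11-7=23
Step 2: prey: 66+33-30=69; pred: 23+15-9=29
Step 3: prey: 69+34-40=63; pred: 29+20-11=38
Step 4: prey: 63+31-47=47; pred: 38+23-15=46
Step 5: prey: 47+23-43=27; pred: 46+21-18=49
Step 6: prey: 27+13-26=14; pred: 49+13-19=43
Step 7: prey: 14+7-12=9; pred: 43+6-17=32
Step 8: prey: 9+4-5=8; pred: 32+2-12=22
Step 9: prey: 8+4-3=9; pred: 22+1-8=15
Max prey = 69 at step 2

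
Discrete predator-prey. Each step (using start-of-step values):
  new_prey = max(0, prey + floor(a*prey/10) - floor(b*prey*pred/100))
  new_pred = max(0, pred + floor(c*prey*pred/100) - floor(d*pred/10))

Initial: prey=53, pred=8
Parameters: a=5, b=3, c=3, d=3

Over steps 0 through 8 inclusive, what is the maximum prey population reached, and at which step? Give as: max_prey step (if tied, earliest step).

Answer: 67 1

Derivation:
Step 1: prey: 53+26-12=67; pred: 8+12-2=18
Step 2: prey: 67+33-36=64; pred: 18+36-5=49
Step 3: prey: 64+32-94=2; pred: 49+94-14=129
Step 4: prey: 2+1-7=0; pred: 129+7-38=98
Step 5: prey: 0+0-0=0; pred: 98+0-29=69
Step 6: prey: 0+0-0=0; pred: 69+0-20=49
Step 7: prey: 0+0-0=0; pred: 49+0-14=35
Step 8: prey: 0+0-0=0; pred: 35+0-10=25
Max prey = 67 at step 1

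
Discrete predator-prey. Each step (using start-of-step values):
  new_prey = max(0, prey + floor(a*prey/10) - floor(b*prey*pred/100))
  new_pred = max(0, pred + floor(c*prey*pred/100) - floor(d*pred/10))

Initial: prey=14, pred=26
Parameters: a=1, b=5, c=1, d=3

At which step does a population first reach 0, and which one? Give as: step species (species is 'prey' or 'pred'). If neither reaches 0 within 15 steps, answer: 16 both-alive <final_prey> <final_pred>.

Step 1: prey: 14+1-18=0; pred: 26+3-7=22
First extinction: prey at step 1

Answer: 1 prey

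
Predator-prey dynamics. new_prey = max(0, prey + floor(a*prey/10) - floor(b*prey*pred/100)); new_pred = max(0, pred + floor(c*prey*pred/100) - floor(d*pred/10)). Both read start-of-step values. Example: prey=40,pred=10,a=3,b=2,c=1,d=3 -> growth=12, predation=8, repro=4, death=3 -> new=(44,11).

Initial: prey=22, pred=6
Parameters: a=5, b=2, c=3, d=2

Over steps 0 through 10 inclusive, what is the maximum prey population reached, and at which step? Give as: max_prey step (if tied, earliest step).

Step 1: prey: 22+11-2=31; pred: 6+3-1=8
Step 2: prey: 31+15-4=42; pred: 8+7-1=14
Step 3: prey: 42+21-11=52; pred: 14+17-2=29
Step 4: prey: 52+26-30=48; pred: 29+45-5=69
Step 5: prey: 48+24-66=6; pred: 69+99-13=155
Step 6: prey: 6+3-18=0; pred: 155+27-31=151
Step 7: prey: 0+0-0=0; pred: 151+0-30=121
Step 8: prey: 0+0-0=0; pred: 121+0-24=97
Step 9: prey: 0+0-0=0; pred: 97+0-19=78
Step 10: prey: 0+0-0=0; pred: 78+0-15=63
Max prey = 52 at step 3

Answer: 52 3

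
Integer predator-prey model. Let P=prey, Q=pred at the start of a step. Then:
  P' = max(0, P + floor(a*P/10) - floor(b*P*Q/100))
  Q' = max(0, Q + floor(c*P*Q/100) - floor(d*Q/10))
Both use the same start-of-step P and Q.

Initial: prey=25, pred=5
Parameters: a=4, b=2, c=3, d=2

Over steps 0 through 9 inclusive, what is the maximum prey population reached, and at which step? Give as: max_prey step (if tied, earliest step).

Step 1: prey: 25+10-2=33; pred: 5+3-1=7
Step 2: prey: 33+13-4=42; pred: 7+6-1=12
Step 3: prey: 42+16-10=48; pred: 12+15-2=25
Step 4: prey: 48+19-24=43; pred: 25+36-5=56
Step 5: prey: 43+17-48=12; pred: 56+72-11=117
Step 6: prey: 12+4-28=0; pred: 117+42-23=136
Step 7: prey: 0+0-0=0; pred: 136+0-27=109
Step 8: prey: 0+0-0=0; pred: 109+0-21=88
Step 9: prey: 0+0-0=0; pred: 88+0-17=71
Max prey = 48 at step 3

Answer: 48 3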